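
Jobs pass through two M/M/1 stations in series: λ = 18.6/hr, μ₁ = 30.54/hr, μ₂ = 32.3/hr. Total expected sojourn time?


Each node sees arrival rate λ = 18.6/hr (tandem ⇒ throughput preserved).
W₁ = 1/(μ₁−λ) = 1/(30.54−18.6) = 0.08375 hr
W₂ = 1/(μ₂−λ) = 1/(32.3−18.6) = 0.07299 hr
W_total = W₁ + W₂ = 0.08375 + 0.07299 = 0.15674 hr

Final: 0.15674 hr


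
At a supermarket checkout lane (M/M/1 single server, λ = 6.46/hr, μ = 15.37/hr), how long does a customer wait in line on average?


ρ = 6.46/15.37 = 0.4203
Wq = ρ/(μ−λ) = 0.4203/(15.37 − 6.46) = 0.4203/8.91 = 0.04717 hr

Final: 0.04717 hr


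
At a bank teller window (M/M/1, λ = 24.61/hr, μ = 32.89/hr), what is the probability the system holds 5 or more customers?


ρ = 24.61/32.89 = 0.7483
P(N ≥ n) = ρ^n = 0.7483^5 = 0.234552

Final: 0.234552


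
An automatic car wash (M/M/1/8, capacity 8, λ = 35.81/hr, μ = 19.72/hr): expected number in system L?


ρ = 35.81/19.72 = 1.8159
L = ρ[1 − (K+1)ρ^K + Kρ^(K+1)] / [(1−ρ)(1−ρ^(K+1))]
Numerator: 1.8159·(1 − 9·118.244046 + 8·214.722074) = 1188.667144
Denominator: (-0.8159)·(-213.722074) = 174.380739
L = 1188.667144/174.380739 = 6.8165

Final: 6.8165


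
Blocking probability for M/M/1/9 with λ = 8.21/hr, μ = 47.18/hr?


ρ = λ/μ = 8.21/47.18 = 0.1740
P_K = (1−ρ)ρ^K/(1−ρ^(K+1)) = (0.8260·0.0000001463)/(1 − 0.00000002546)
= 0.0000001208/1.000000 = 0.0000001208

Final: 0.0000001208


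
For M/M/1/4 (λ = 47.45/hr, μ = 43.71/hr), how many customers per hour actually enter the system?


ρ = 1.0856; P_K = (1−ρ)ρ^4/(1−ρ^5) = 0.234109
λ_eff = λ(1 − P_K) = 47.45·(1 − 0.234109) = 47.45·0.765891 = 36.3415 /hr

Final: 36.3415 /hr


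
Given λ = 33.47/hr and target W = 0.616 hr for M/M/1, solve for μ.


W = 1/(μ−λ) ⇒ μ − λ = 1/W = 1/0.616 = 1.6234
μ = λ + 1/W = 33.47 + 1.6234 = 35.0934 per hr

Final: 35.0934 /hr


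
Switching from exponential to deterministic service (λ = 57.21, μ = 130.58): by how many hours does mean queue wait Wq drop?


ρ = 57.21/130.58 = 0.4381
Wq(M/M/1) = ρ/(μ−λ) = 0.4381/73.37 = 0.005971 hr
Wq(M/D/1) = ρ/(2(μ−λ)) = 0.002986 hr
Savings = 0.005971 − 0.002986 = 0.002986 hr

Final: 0.002986 hr


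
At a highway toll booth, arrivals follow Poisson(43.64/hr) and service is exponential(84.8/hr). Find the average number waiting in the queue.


ρ = 43.64/84.8 = 0.5146
Lq = ρ²/(1−ρ) = 0.2648/0.4854 = 0.5456

Final: 0.5456


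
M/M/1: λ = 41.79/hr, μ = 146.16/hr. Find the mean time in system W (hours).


W = 1/(μ−λ) = 1/(146.16 − 41.79) = 1/104.37 = 0.009581 hr

Final: 0.009581 hr


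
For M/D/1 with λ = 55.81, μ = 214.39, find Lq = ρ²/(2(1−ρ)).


ρ = 55.81/214.39 = 0.2603
M/D/1: Lq = ρ²/(2(1−ρ)) = 0.06777/(2·0.7397) = 0.04581

Final: 0.04581


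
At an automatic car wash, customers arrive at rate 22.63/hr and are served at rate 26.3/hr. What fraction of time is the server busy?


ρ = λ/μ = 22.63/26.3 = 0.8605

Final: 0.8605


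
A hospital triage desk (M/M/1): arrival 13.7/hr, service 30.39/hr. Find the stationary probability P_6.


ρ = 13.7/30.39 = 0.4508
P_n = (1−ρ)·ρ^n = (1 − 0.4508)·0.4508^6 = 0.5492·0.008393 = 0.004610

Final: 0.004610


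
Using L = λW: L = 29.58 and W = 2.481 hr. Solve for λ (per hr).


λ = L/W = 29.58/2.481 = 11.9226 /hr

Final: 11.9226 /hr


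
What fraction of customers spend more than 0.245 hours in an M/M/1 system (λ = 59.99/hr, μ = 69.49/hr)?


W ~ Exponential(μ−λ) for M/M/1.
μ − λ = 69.49 − 59.99 = 9.5000
P(W > t) = e^{−(μ−λ)t} = e^{−2.3275} = 0.097539

Final: 0.097539


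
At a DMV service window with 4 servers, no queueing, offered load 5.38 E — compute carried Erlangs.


B(4,5.38) = 0.427195 (Erlang-B)
Carried load = a(1 − B) = 5.38·(1 − 0.427195) = 5.38·0.572805 = 3.0817 E

Final: 3.0817 Erlangs


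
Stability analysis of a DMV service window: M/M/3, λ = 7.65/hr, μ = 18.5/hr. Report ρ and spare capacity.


Total capacity cμ = 3·18.5 = 55.50/hr
ρ = λ/(cμ) = 7.65/55.50 = 0.1378
Stable ⇔ ρ < 1: YES
Spare capacity = cμ − λ = 55.50 − 7.65 = 47.85/hr

Final: ρ = 0.1378; stable; margin = 47.85/hr


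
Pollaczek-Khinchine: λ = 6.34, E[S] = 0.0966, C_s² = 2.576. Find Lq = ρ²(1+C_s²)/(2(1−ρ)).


ρ = λ·E[S] = 6.34·0.0966 = 0.6124
Lq = ρ²(1+C_s²)/(2(1−ρ)) = 0.3751·(1+2.576)/(2·0.3876)
= 0.3751·3.5760/0.7751 = 1.73048

Final: 1.73048


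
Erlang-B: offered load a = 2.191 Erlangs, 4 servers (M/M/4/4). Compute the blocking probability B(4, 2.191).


B(c,a) = (a^c/c!) / Σ_{k=0}^{c} a^k/k!
a^4/4! = 0.960192
Σ terms (k=0..4): 1.00000 + 2.19100 + 2.40024 + 1.75298 + 0.96019 = 8.304409
B = 0.960192/8.304409 = 0.115624

Final: 0.115624


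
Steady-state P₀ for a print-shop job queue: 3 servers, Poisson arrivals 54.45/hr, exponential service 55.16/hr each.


a = λ/μ = 54.45/55.16 = 0.9871; ρ = a/c = 0.3290
Σ_{k=0}^{2} a^k/k! (terms k=0..2) = 1.00000 + 0.98713 + 0.48721 = 2.47434
Tail: a^3/(3!(1−ρ)) = 0.96188/(6·0.6710) = 0.23893
P₀ = 1/(2.47434 + 0.23893) = 1/2.71327 = 0.368559

Final: 0.368559


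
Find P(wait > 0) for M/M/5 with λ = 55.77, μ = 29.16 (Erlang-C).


a = λ/μ = 1.9126; ρ = a/5 = 0.3825
P₀ = 0.146837 (from M/M/c formula)
C(c,a) = [a^c/(c!(1−ρ))]·P₀ = [25.58973/(120·0.6175)]·0.146837
= 0.34535·0.146837 = 0.050709

Final: 0.050709


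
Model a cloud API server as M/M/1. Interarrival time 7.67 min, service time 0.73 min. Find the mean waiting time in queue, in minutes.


λ = 60/7.67 = 7.8227 /hr
μ = 60/0.73 = 82.1918 /hr
ρ = λ/μ = 7.8227/82.1918 = 0.09518
Wq = ρ/(μ−λ) = 0.09518/(82.1918−7.8227) = 0.001280 hr
In minutes: 0.001280·60 = 0.07679 min

Final: 0.07679 min


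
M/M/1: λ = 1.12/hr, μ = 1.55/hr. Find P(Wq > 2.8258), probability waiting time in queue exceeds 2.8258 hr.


ρ = 1.12/1.55 = 0.7226
P(Wq > t) = ρ·e^{−(μ−λ)t} = 0.7226·e^{−1.2151}
= 0.7226·0.296682 = 0.214377

Final: 0.214377


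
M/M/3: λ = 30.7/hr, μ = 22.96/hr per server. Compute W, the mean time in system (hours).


a = 1.3371; ρ = 0.4457; P₀ = 0.253175
Lq = P₀·a^c·ρ/(c!(1−ρ)²) = 0.14633
Wq = Lq/λ = 0.14633/30.7 = 0.004766 hr
W = Wq + 1/μ = 0.004766 + 0.04355 = 0.04832 hr

Final: 0.04832 hr


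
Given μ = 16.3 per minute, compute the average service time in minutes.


Mean service time = 1/μ = 1/16.3 minute = 0.06135 minute
In minutes: 0.06135 × 1 = 0.06135 min

Final: 0.06135 min


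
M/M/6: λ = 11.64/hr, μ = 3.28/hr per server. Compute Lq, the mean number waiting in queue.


a = λ/μ = 3.5488; ρ = a/6 = 0.5915
P₀ = 0.027485
Lq = P₀·a^c·ρ / (c!·(1−ρ)²) = 0.027485·1997.44495·0.5915/(720·0.16690)
= 0.27021

Final: 0.27021


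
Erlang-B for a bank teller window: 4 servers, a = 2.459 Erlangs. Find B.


B(c,a) = (a^c/c!) / Σ_{k=0}^{c} a^k/k!
a^4/4! = 1.523431
Σ terms (k=0..4): 1.00000 + 2.45900 + 3.02334 + 2.47813 + 1.52343 = 10.483903
B = 1.523431/10.483903 = 0.145311

Final: 0.145311


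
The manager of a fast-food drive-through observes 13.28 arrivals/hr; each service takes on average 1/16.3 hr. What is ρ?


ρ = λ/μ = 13.28/16.3 = 0.8147

Final: 0.8147


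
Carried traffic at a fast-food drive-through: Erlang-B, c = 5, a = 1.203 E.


B(5,1.203) = 0.006315 (Erlang-B)
Carried load = a(1 − B) = 1.203·(1 − 0.006315) = 1.203·0.993685 = 1.1954 E

Final: 1.1954 Erlangs


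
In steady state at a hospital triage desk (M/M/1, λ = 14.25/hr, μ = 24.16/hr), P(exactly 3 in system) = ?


ρ = 14.25/24.16 = 0.5898
P_n = (1−ρ)·ρ^n = (1 − 0.5898)·0.5898^3 = 0.4102·0.205189 = 0.084165

Final: 0.084165


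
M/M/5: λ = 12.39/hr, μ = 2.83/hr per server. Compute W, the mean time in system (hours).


a = 4.3781; ρ = 0.8756; P₀ = 0.006578
Lq = P₀·a^c·ρ/(c!(1−ρ)²) = 4.99038
Wq = Lq/λ = 4.99038/12.39 = 0.40277 hr
W = Wq + 1/μ = 0.40277 + 0.35336 = 0.75613 hr

Final: 0.75613 hr


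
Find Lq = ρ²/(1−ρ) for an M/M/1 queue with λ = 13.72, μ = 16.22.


ρ = 13.72/16.22 = 0.8459
Lq = ρ²/(1−ρ) = 0.7155/0.1541 = 4.6421

Final: 4.6421


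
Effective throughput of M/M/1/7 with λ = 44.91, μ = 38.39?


ρ = 1.1698; P_K = (1−ρ)ρ^7/(1−ρ^8) = 0.203077
λ_eff = λ(1 − P_K) = 44.91·(1 − 0.203077) = 44.91·0.796923 = 35.7898 /hr

Final: 35.7898 /hr


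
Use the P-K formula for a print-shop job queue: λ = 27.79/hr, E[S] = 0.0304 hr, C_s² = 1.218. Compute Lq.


ρ = λ·E[S] = 27.79·0.0304 = 0.8448
Lq = ρ²(1+C_s²)/(2(1−ρ)) = 0.7137·(1+1.218)/(2·0.1552)
= 0.7137·2.2180/0.3104 = 5.10045

Final: 5.10045


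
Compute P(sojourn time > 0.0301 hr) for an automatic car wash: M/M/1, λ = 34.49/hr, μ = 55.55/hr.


W ~ Exponential(μ−λ) for M/M/1.
μ − λ = 55.55 − 34.49 = 21.0600
P(W > t) = e^{−(μ−λ)t} = e^{−0.6339} = 0.530516

Final: 0.530516


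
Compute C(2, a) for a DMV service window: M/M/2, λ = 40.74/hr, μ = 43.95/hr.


a = λ/μ = 0.9270; ρ = a/2 = 0.4635
P₀ = 0.366604 (from M/M/c formula)
C(c,a) = [a^c/(c!(1−ρ))]·P₀ = [0.85926/(2·0.5365)]·0.366604
= 0.80077·0.366604 = 0.293567

Final: 0.293567


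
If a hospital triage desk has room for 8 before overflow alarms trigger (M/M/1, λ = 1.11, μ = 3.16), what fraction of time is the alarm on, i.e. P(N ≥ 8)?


ρ = 1.11/3.16 = 0.3513
P(N ≥ n) = ρ^n = 0.3513^8 = 0.0002318

Final: 0.0002318


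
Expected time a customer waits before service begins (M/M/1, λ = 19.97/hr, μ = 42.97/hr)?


ρ = 19.97/42.97 = 0.4647
Wq = ρ/(μ−λ) = 0.4647/(42.97 − 19.97) = 0.4647/23.00 = 0.02021 hr

Final: 0.02021 hr


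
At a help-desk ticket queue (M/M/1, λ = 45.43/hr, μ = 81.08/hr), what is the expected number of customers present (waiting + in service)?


ρ = λ/μ = 45.43/81.08 = 0.5603
L = ρ/(1−ρ) = 0.5603/(1 − 0.5603) = 0.5603/0.4397 = 1.2743

Final: 1.2743


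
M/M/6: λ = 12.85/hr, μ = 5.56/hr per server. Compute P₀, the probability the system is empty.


a = λ/μ = 12.85/5.56 = 2.3112; ρ = a/c = 0.3852
Σ_{k=0}^{5} a^k/k! (terms k=0..5) = 1.00000 + 2.31115 + 2.67071 + 2.05747 + 1.18878 + 0.54949 = 9.77760
Tail: a^6/(6!(1−ρ)) = 152.39475/(720·0.6148) = 0.34427
P₀ = 1/(9.77760 + 0.34427) = 1/10.12187 = 0.098796

Final: 0.098796


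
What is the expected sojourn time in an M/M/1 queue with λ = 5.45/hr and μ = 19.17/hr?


W = 1/(μ−λ) = 1/(19.17 − 5.45) = 1/13.72 = 0.07289 hr

Final: 0.07289 hr


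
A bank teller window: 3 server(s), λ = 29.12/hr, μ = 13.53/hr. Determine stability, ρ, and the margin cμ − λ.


Total capacity cμ = 3·13.53 = 40.59/hr
ρ = λ/(cμ) = 29.12/40.59 = 0.7174
Stable ⇔ ρ < 1: YES
Spare capacity = cμ − λ = 40.59 − 29.12 = 11.47/hr

Final: ρ = 0.7174; stable; margin = 11.47/hr


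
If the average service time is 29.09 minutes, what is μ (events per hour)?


μ = 1/(service time) in consistent units.
1 hour = 60 min, so μ = 60/29.09 = 2.0626 per hour

Final: 2.0626 /hr


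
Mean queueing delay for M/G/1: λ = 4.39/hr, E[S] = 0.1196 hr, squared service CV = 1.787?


ρ = λ·E[S] = 4.39·0.1196 = 0.5250
E[S²] = E[S]²(1+C_s²) = 0.1196²·(1+1.787) = 0.039866
Wq = λ·E[S²]/(2(1−ρ)) = 4.39·0.039866/(2·0.4750) = 0.18424 hr

Final: 0.18424 hr


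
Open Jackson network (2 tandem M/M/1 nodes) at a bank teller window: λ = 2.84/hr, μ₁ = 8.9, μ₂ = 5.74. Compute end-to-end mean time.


Each node sees arrival rate λ = 2.84/hr (tandem ⇒ throughput preserved).
W₁ = 1/(μ₁−λ) = 1/(8.9−2.84) = 0.16502 hr
W₂ = 1/(μ₂−λ) = 1/(5.74−2.84) = 0.34483 hr
W_total = W₁ + W₂ = 0.16502 + 0.34483 = 0.50984 hr

Final: 0.50984 hr


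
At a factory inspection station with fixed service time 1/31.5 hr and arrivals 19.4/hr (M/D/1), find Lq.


ρ = 19.4/31.5 = 0.6159
M/D/1: Lq = ρ²/(2(1−ρ)) = 0.3793/(2·0.3841) = 0.49372

Final: 0.49372


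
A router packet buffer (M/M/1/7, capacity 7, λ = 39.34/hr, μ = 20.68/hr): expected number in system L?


ρ = 39.34/20.68 = 1.9023
L = ρ[1 − (K+1)ρ^K + Kρ^(K+1)] / [(1−ρ)(1−ρ^(K+1))]
Numerator: 1.9023·(1 − 8·90.154363 + 7·171.502545) = 913.652312
Denominator: (-0.9023)·(-170.502545) = 153.848041
L = 913.652312/153.848041 = 5.9387

Final: 5.9387


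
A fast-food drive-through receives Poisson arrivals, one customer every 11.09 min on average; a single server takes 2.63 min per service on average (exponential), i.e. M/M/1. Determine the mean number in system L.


λ = 60/11.09 = 5.4103 /hr
μ = 60/2.63 = 22.8137 /hr
ρ = λ/μ = 5.4103/22.8137 = 0.2372
L = ρ/(1−ρ) = 0.2372/0.7628 = 0.3109

Final: 0.3109


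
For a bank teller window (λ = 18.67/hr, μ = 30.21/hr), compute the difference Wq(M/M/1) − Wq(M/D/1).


ρ = 18.67/30.21 = 0.6180
Wq(M/M/1) = ρ/(μ−λ) = 0.6180/11.54 = 0.05355 hr
Wq(M/D/1) = ρ/(2(μ−λ)) = 0.02678 hr
Savings = 0.05355 − 0.02678 = 0.02678 hr

Final: 0.02678 hr


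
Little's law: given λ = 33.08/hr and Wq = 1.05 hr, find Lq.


Lq = λWq = 33.08·1.05 = 34.7340

Final: 34.7340


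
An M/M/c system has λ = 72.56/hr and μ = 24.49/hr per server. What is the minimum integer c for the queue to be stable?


Stability requires cμ > λ ⇔ c > λ/μ.
λ/μ = 72.56/24.49 = 2.9628
Minimum integer c = ⌊2.9628⌋ + 1 = 3
Check: 3·24.49 = 73.47 > 72.56, while 2·24.49 = 48.98 ≤ 72.56

Final: 3 servers


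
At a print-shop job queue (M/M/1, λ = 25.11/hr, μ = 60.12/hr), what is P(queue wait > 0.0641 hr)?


ρ = 25.11/60.12 = 0.4177
P(Wq > t) = ρ·e^{−(μ−λ)t} = 0.4177·e^{−2.2441}
= 0.4177·0.106019 = 0.044280

Final: 0.044280


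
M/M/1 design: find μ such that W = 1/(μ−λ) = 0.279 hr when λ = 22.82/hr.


W = 1/(μ−λ) ⇒ μ − λ = 1/W = 1/0.279 = 3.5842
μ = λ + 1/W = 22.82 + 3.5842 = 26.4042 per hr

Final: 26.4042 /hr


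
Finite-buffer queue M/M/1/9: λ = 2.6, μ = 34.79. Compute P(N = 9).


ρ = λ/μ = 2.6/34.79 = 0.07473
P_K = (1−ρ)ρ^K/(1−ρ^(K+1)) = (0.9253·7.272e-11)/(1 − 5.435e-12)
= 6.729e-11/1.000000 = 6.729e-11

Final: 6.729e-11


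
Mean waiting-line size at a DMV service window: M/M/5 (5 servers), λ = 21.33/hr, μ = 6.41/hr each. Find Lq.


a = λ/μ = 3.3276; ρ = a/5 = 0.6655
P₀ = 0.031970
Lq = P₀·a^c·ρ / (c!·(1−ρ)²) = 0.031970·408.00373·0.6655/(120·0.11188)
= 0.64663

Final: 0.64663


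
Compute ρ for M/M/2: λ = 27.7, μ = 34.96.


ρ = λ/(cμ) = 27.7/(2·34.96) = 27.7/69.92 = 0.3962

Final: 0.3962


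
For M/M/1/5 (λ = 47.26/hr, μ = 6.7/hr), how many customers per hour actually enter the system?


ρ = 7.0537; P_K = (1−ρ)ρ^5/(1−ρ^6) = 0.858238
λ_eff = λ(1 − P_K) = 47.26·(1 − 0.858238) = 47.26·0.141762 = 6.6997 /hr

Final: 6.6997 /hr


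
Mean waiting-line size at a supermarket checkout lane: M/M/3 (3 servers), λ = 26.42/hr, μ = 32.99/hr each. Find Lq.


a = λ/μ = 0.8008; ρ = a/3 = 0.2669
P₀ = 0.446766
Lq = P₀·a^c·ρ / (c!·(1−ρ)²) = 0.446766·0.51363·0.2669/(6·0.53736)
= 0.01900

Final: 0.01900


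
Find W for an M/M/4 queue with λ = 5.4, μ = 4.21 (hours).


a = 1.2827; ρ = 0.3207; P₀ = 0.276015
Lq = P₀·a^c·ρ/(c!(1−ρ)²) = 0.02163
Wq = Lq/λ = 0.02163/5.4 = 0.004006 hr
W = Wq + 1/μ = 0.004006 + 0.23753 = 0.24154 hr

Final: 0.24154 hr


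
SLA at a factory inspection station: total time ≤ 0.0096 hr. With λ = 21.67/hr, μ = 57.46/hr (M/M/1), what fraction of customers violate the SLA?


W ~ Exponential(μ−λ) for M/M/1.
μ − λ = 57.46 − 21.67 = 35.7900
P(W > t) = e^{−(μ−λ)t} = e^{−0.3436} = 0.709224

Final: 0.709224


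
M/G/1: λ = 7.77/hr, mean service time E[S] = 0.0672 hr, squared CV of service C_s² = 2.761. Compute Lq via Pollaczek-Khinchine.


ρ = λ·E[S] = 7.77·0.0672 = 0.5221
Lq = ρ²(1+C_s²)/(2(1−ρ)) = 0.2726·(1+2.761)/(2·0.4779)
= 0.2726·3.7610/0.9557 = 1.07289

Final: 1.07289


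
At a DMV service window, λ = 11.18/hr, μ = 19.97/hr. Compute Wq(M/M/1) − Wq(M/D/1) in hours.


ρ = 11.18/19.97 = 0.5598
Wq(M/M/1) = ρ/(μ−λ) = 0.5598/8.79 = 0.06369 hr
Wq(M/D/1) = ρ/(2(μ−λ)) = 0.03185 hr
Savings = 0.06369 − 0.03185 = 0.03185 hr

Final: 0.03185 hr


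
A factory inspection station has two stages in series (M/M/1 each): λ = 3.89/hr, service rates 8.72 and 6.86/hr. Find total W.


Each node sees arrival rate λ = 3.89/hr (tandem ⇒ throughput preserved).
W₁ = 1/(μ₁−λ) = 1/(8.72−3.89) = 0.20704 hr
W₂ = 1/(μ₂−λ) = 1/(6.86−3.89) = 0.33670 hr
W_total = W₁ + W₂ = 0.20704 + 0.33670 = 0.54374 hr

Final: 0.54374 hr


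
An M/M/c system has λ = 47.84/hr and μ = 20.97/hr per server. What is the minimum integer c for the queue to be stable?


Stability requires cμ > λ ⇔ c > λ/μ.
λ/μ = 47.84/20.97 = 2.2814
Minimum integer c = ⌊2.2814⌋ + 1 = 3
Check: 3·20.97 = 62.91 > 47.84, while 2·20.97 = 41.94 ≤ 47.84

Final: 3 servers


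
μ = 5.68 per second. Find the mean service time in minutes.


Mean service time = 1/μ = 1/5.68 second = 0.17606 second
In minutes: 0.17606 × 0.0166667 = 0.002934 min

Final: 0.002934 min


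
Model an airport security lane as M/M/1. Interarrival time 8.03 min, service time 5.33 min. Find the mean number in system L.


λ = 60/8.03 = 7.4720 /hr
μ = 60/5.33 = 11.2570 /hr
ρ = λ/μ = 7.4720/11.2570 = 0.6638
L = ρ/(1−ρ) = 0.6638/0.3362 = 1.9741

Final: 1.9741


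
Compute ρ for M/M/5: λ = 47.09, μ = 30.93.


ρ = λ/(cμ) = 47.09/(5·30.93) = 47.09/154.65 = 0.3045

Final: 0.3045


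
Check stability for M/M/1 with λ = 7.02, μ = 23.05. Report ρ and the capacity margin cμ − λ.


Total capacity cμ = 1·23.05 = 23.05/hr
ρ = λ/(cμ) = 7.02/23.05 = 0.3046
Stable ⇔ ρ < 1: YES
Spare capacity = cμ − λ = 23.05 − 7.02 = 16.03/hr

Final: ρ = 0.3046; stable; margin = 16.03/hr


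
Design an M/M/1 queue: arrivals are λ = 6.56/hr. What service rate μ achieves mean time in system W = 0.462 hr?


W = 1/(μ−λ) ⇒ μ − λ = 1/W = 1/0.462 = 2.1645
μ = λ + 1/W = 6.56 + 2.1645 = 8.7245 per hr

Final: 8.7245 /hr


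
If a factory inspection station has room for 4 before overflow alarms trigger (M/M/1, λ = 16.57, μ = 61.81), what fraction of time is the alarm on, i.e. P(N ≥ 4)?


ρ = 16.57/61.81 = 0.2681
P(N ≥ n) = ρ^n = 0.2681^4 = 0.005165

Final: 0.005165


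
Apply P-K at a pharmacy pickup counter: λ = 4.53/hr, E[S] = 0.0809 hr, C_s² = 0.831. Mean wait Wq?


ρ = λ·E[S] = 4.53·0.0809 = 0.3665
E[S²] = E[S]²(1+C_s²) = 0.0809²·(1+0.831) = 0.011984
Wq = λ·E[S²]/(2(1−ρ)) = 4.53·0.011984/(2·0.6335) = 0.04284 hr

Final: 0.04284 hr


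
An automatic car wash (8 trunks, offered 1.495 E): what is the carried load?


B(8,1.495) = 0.0001388 (Erlang-B)
Carried load = a(1 − B) = 1.495·(1 − 0.0001388) = 1.495·0.999861 = 1.4948 E

Final: 1.4948 Erlangs


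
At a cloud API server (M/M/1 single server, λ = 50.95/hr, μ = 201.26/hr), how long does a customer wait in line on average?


ρ = 50.95/201.26 = 0.2532
Wq = ρ/(μ−λ) = 0.2532/(201.26 − 50.95) = 0.2532/150.31 = 0.001684 hr

Final: 0.001684 hr


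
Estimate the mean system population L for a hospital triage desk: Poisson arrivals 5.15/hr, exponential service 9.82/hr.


ρ = λ/μ = 5.15/9.82 = 0.5244
L = ρ/(1−ρ) = 0.5244/(1 − 0.5244) = 0.5244/0.4756 = 1.1028

Final: 1.1028


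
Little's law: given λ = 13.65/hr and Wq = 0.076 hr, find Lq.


Lq = λWq = 13.65·0.076 = 1.0374

Final: 1.0374


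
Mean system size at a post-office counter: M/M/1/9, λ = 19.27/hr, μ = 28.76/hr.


ρ = 19.27/28.76 = 0.6700
L = ρ[1 − (K+1)ρ^K + Kρ^(K+1)] / [(1−ρ)(1−ρ^(K+1))]
Numerator: 0.6700·(1 − 10·0.027217 + 9·0.018236) = 0.597636
Denominator: (0.3300)·(0.981764) = 0.323955
L = 0.597636/0.323955 = 1.8448

Final: 1.8448


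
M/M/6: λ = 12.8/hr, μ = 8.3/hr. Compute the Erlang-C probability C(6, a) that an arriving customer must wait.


a = λ/μ = 1.5422; ρ = a/6 = 0.2570
P₀ = 0.213853 (from M/M/c formula)
C(c,a) = [a^c/(c!(1−ρ))]·P₀ = [13.45214/(720·0.7430)]·0.213853
= 0.02515·0.213853 = 0.005378

Final: 0.005378


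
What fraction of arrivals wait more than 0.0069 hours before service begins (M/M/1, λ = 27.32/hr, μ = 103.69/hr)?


ρ = 27.32/103.69 = 0.2635
P(Wq > t) = ρ·e^{−(μ−λ)t} = 0.2635·e^{−0.5270}
= 0.2635·0.590401 = 0.155558

Final: 0.155558


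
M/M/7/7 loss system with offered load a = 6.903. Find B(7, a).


B(c,a) = (a^c/c!) / Σ_{k=0}^{c} a^k/k!
a^7/7! = 148.195350
Σ terms (k=0..7): 1.00000 + 6.90300 + 23.82570 + 54.82295 + 94.61070 + 130.61953 + 150.27777 + 148.19535 = 610.255002
B = 148.195350/610.255002 = 0.242842

Final: 0.242842


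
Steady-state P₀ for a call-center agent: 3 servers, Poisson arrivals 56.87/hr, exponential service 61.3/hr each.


a = λ/μ = 56.87/61.3 = 0.9277; ρ = a/c = 0.3092
Σ_{k=0}^{2} a^k/k! (terms k=0..2) = 1.00000 + 0.92773 + 0.43034 = 2.35808
Tail: a^3/(3!(1−ρ)) = 0.79849/(6·0.6908) = 0.19266
P₀ = 1/(2.35808 + 0.19266) = 1/2.55074 = 0.392044

Final: 0.392044


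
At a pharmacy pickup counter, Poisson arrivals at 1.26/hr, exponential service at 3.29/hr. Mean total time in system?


W = 1/(μ−λ) = 1/(3.29 − 1.26) = 1/2.03 = 0.4926 hr

Final: 0.4926 hr


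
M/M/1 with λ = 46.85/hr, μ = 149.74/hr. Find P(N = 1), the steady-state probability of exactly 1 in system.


ρ = 46.85/149.74 = 0.3129
P_n = (1−ρ)·ρ^n = (1 − 0.3129)·0.3129^1 = 0.6871·0.312876 = 0.214984

Final: 0.214984


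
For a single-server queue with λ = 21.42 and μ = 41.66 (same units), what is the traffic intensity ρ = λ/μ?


ρ = λ/μ = 21.42/41.66 = 0.5142

Final: 0.5142


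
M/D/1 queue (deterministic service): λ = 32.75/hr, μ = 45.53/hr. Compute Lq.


ρ = 32.75/45.53 = 0.7193
M/D/1: Lq = ρ²/(2(1−ρ)) = 0.5174/(2·0.2807) = 0.92165

Final: 0.92165


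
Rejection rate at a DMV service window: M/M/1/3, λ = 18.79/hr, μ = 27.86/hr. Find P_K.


ρ = λ/μ = 18.79/27.86 = 0.6744
P_K = (1−ρ)ρ^K/(1−ρ^(K+1)) = (0.3256·0.306787)/(1 − 0.206911)
= 0.099876/0.793089 = 0.125933

Final: 0.125933


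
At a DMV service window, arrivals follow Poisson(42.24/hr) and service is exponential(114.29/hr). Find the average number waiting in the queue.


ρ = 42.24/114.29 = 0.3696
Lq = ρ²/(1−ρ) = 0.1366/0.6304 = 0.2167

Final: 0.2167


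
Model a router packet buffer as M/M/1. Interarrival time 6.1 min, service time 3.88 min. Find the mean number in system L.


λ = 60/6.1 = 9.8361 /hr
μ = 60/3.88 = 15.4639 /hr
ρ = λ/μ = 9.8361/15.4639 = 0.6361
L = ρ/(1−ρ) = 0.6361/0.3639 = 1.7477

Final: 1.7477


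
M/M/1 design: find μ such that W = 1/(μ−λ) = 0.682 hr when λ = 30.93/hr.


W = 1/(μ−λ) ⇒ μ − λ = 1/W = 1/0.682 = 1.4663
μ = λ + 1/W = 30.93 + 1.4663 = 32.3963 per hr

Final: 32.3963 /hr


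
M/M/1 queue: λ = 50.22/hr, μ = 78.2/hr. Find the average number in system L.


ρ = λ/μ = 50.22/78.2 = 0.6422
L = ρ/(1−ρ) = 0.6422/(1 − 0.6422) = 0.6422/0.3578 = 1.7949

Final: 1.7949


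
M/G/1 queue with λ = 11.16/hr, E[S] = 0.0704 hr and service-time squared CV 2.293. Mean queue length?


ρ = λ·E[S] = 11.16·0.0704 = 0.7857
Lq = ρ²(1+C_s²)/(2(1−ρ)) = 0.6173·(1+2.293)/(2·0.2143)
= 0.6173·3.2930/0.4287 = 4.74177

Final: 4.74177


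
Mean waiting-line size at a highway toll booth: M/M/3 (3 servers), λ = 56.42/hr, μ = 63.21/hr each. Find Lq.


a = λ/μ = 0.8926; ρ = a/3 = 0.2975
P₀ = 0.406562
Lq = P₀·a^c·ρ / (c!·(1−ρ)²) = 0.406562·0.71112·0.2975/(6·0.49347)
= 0.02905

Final: 0.02905


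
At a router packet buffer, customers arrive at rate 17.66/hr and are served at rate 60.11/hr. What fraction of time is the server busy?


ρ = λ/μ = 17.66/60.11 = 0.2938

Final: 0.2938


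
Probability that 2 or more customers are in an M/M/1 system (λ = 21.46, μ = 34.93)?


ρ = 21.46/34.93 = 0.6144
P(N ≥ n) = ρ^n = 0.6144^2 = 0.377452

Final: 0.377452


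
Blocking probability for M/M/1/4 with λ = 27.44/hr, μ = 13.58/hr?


ρ = λ/μ = 27.44/13.58 = 2.0206
P_K = (1−ρ)ρ^K/(1−ρ^(K+1)) = (-1.0206·16.670067)/(1 − 33.683847)
= -17.013780/-32.683847 = 0.520556

Final: 0.520556


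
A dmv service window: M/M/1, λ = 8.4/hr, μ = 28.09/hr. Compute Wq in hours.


ρ = 8.4/28.09 = 0.2990
Wq = ρ/(μ−λ) = 0.2990/(28.09 − 8.4) = 0.2990/19.69 = 0.01519 hr

Final: 0.01519 hr


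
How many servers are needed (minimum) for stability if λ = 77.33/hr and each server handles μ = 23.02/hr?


Stability requires cμ > λ ⇔ c > λ/μ.
λ/μ = 77.33/23.02 = 3.3593
Minimum integer c = ⌊3.3593⌋ + 1 = 4
Check: 4·23.02 = 92.08 > 77.33, while 3·23.02 = 69.06 ≤ 77.33

Final: 4 servers


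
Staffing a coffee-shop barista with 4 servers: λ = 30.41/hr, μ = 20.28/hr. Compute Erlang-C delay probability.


a = λ/μ = 1.4995; ρ = a/4 = 0.3749
P₀ = 0.221107 (from M/M/c formula)
C(c,a) = [a^c/(c!(1−ρ))]·P₀ = [5.05585/(24·0.6251)]·0.221107
= 0.33699·0.221107 = 0.074511

Final: 0.074511


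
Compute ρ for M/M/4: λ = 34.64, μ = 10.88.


ρ = λ/(cμ) = 34.64/(4·10.88) = 34.64/43.52 = 0.7960

Final: 0.7960


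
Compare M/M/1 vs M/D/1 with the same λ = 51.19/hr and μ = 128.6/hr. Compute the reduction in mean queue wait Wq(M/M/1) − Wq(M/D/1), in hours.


ρ = 51.19/128.6 = 0.3981
Wq(M/M/1) = ρ/(μ−λ) = 0.3981/77.41 = 0.005142 hr
Wq(M/D/1) = ρ/(2(μ−λ)) = 0.002571 hr
Savings = 0.005142 − 0.002571 = 0.002571 hr

Final: 0.002571 hr


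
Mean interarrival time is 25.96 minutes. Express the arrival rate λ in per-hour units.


λ = 1/(interarrival time) in consistent units.
1 hour = 60 min, so λ = 60/25.96 = 2.3112 per hour

Final: 2.3112 /hr


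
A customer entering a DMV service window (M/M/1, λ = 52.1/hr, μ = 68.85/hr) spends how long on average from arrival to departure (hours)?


W = 1/(μ−λ) = 1/(68.85 − 52.1) = 1/16.75 = 0.05970 hr

Final: 0.05970 hr


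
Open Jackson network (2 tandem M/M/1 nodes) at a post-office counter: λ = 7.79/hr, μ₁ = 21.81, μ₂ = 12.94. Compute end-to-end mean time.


Each node sees arrival rate λ = 7.79/hr (tandem ⇒ throughput preserved).
W₁ = 1/(μ₁−λ) = 1/(21.81−7.79) = 0.07133 hr
W₂ = 1/(μ₂−λ) = 1/(12.94−7.79) = 0.19417 hr
W_total = W₁ + W₂ = 0.07133 + 0.19417 = 0.26550 hr

Final: 0.26550 hr


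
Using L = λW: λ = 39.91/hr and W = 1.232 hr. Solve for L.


L = λW = 39.91·1.232 = 49.1691

Final: 49.1691


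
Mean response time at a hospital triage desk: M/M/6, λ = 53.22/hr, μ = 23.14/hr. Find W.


a = 2.2999; ρ = 0.3833; P₀ = 0.099923
Lq = P₀·a^c·ρ/(c!(1−ρ)²) = 0.02070
Wq = Lq/λ = 0.02070/53.22 = 0.0003890 hr
W = Wq + 1/μ = 0.0003890 + 0.04322 = 0.04360 hr

Final: 0.04360 hr


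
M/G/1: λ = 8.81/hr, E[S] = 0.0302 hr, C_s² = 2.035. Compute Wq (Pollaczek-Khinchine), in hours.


ρ = λ·E[S] = 8.81·0.0302 = 0.2661
E[S²] = E[S]²(1+C_s²) = 0.0302²·(1+2.035) = 0.002768
Wq = λ·E[S²]/(2(1−ρ)) = 8.81·0.002768/(2·0.7339) = 0.01661 hr

Final: 0.01661 hr


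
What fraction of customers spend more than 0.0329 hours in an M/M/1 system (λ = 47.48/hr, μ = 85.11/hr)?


W ~ Exponential(μ−λ) for M/M/1.
μ − λ = 85.11 − 47.48 = 37.6300
P(W > t) = e^{−(μ−λ)t} = e^{−1.2380} = 0.289956

Final: 0.289956


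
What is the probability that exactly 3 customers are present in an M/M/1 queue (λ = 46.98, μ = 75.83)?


ρ = 46.98/75.83 = 0.6195
P_n = (1−ρ)·ρ^n = (1 − 0.6195)·0.6195^3 = 0.3805·0.237802 = 0.090473

Final: 0.090473


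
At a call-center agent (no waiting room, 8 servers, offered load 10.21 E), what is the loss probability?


B(c,a) = (a^c/c!) / Σ_{k=0}^{c} a^k/k!
a^8/8! = 2928.770984
Σ terms (k=0..8): 1.00000 + 10.21000 + 52.12205 + 177.38871 + 452.78468 + 924.58632 + 1573.33772 + 2294.82545 + 2928.77098 = 8415.025927
B = 2928.770984/8415.025927 = 0.348041

Final: 0.348041


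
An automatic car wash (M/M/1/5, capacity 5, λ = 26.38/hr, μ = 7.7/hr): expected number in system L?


ρ = 26.38/7.7 = 3.4260
L = ρ[1 − (K+1)ρ^K + Kρ^(K+1)] / [(1−ρ)(1−ρ^(K+1))]
Numerator: 3.4260·(1 − 6·471.976451 + 5·1616.979062) = 18000.192932
Denominator: (-2.4260)·(-1615.979062) = 3920.323230
L = 18000.192932/3920.323230 = 4.5915

Final: 4.5915


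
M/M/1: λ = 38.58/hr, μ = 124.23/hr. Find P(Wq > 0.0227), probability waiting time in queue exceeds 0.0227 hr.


ρ = 38.58/124.23 = 0.3106
P(Wq > t) = ρ·e^{−(μ−λ)t} = 0.3106·e^{−1.9443}
= 0.3106·0.143094 = 0.044438

Final: 0.044438


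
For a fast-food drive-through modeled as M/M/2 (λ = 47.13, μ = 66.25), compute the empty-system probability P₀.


a = λ/μ = 47.13/66.25 = 0.7114; ρ = a/c = 0.3557
Σ_{k=0}^{1} a^k/k! (terms k=0..1) = 1.00000 + 0.71140 = 1.71140
Tail: a^2/(2!(1−ρ)) = 0.50608/(2·0.6443) = 0.39274
P₀ = 1/(1.71140 + 0.39274) = 1/2.10413 = 0.475255

Final: 0.475255


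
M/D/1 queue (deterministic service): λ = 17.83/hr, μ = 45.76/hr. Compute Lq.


ρ = 17.83/45.76 = 0.3896
M/D/1: Lq = ρ²/(2(1−ρ)) = 0.1518/(2·0.6104) = 0.12437

Final: 0.12437


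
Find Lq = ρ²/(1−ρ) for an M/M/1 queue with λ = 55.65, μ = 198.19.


ρ = 55.65/198.19 = 0.2808
Lq = ρ²/(1−ρ) = 0.07884/0.7192 = 0.1096

Final: 0.1096


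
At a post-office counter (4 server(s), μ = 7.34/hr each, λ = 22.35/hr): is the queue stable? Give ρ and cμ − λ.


Total capacity cμ = 4·7.34 = 29.36/hr
ρ = λ/(cμ) = 22.35/29.36 = 0.7612
Stable ⇔ ρ < 1: YES
Spare capacity = cμ − λ = 29.36 − 22.35 = 7.01/hr

Final: ρ = 0.7612; stable; margin = 7.01/hr


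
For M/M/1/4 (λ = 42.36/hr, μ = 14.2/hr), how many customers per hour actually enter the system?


ρ = 2.9831; P_K = (1−ρ)ρ^4/(1−ρ^5) = 0.667604
λ_eff = λ(1 − P_K) = 42.36·(1 − 0.667604) = 42.36·0.332396 = 14.0803 /hr

Final: 14.0803 /hr


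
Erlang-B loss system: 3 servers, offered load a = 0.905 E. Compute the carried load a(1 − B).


B(3,0.905) = 0.050670 (Erlang-B)
Carried load = a(1 − B) = 0.905·(1 − 0.050670) = 0.905·0.949330 = 0.8591 E

Final: 0.8591 Erlangs


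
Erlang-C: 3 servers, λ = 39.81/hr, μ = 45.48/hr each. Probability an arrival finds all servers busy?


a = λ/μ = 0.8753; ρ = a/3 = 0.2918
P₀ = 0.413862 (from M/M/c formula)
C(c,a) = [a^c/(c!(1−ρ))]·P₀ = [0.67068/(6·0.7082)]·0.413862
= 0.15783·0.413862 = 0.065321

Final: 0.065321


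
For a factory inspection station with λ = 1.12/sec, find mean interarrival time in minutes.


Mean interarrival time = 1/λ = 1/1.12 second = 0.89286 second
In minutes: 0.89286 × 0.0166667 = 0.01488 min

Final: 0.01488 min


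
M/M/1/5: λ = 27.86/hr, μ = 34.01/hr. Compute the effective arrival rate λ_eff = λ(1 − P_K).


ρ = 0.8192; P_K = (1−ρ)ρ^5/(1−ρ^6) = 0.095585
λ_eff = λ(1 − P_K) = 27.86·(1 − 0.095585) = 27.86·0.904415 = 25.1970 /hr

Final: 25.1970 /hr


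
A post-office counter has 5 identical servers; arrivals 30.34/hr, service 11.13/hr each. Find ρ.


ρ = λ/(cμ) = 30.34/(5·11.13) = 30.34/55.65 = 0.5452

Final: 0.5452


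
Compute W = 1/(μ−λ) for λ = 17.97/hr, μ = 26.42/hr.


W = 1/(μ−λ) = 1/(26.42 − 17.97) = 1/8.45 = 0.1183 hr

Final: 0.1183 hr


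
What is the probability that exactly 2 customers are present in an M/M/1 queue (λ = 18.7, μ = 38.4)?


ρ = 18.7/38.4 = 0.4870
P_n = (1−ρ)·ρ^n = (1 − 0.4870)·0.4870^2 = 0.5130·0.237149 = 0.121662

Final: 0.121662


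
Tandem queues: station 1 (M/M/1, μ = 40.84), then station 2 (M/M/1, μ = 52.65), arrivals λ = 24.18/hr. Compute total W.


Each node sees arrival rate λ = 24.18/hr (tandem ⇒ throughput preserved).
W₁ = 1/(μ₁−λ) = 1/(40.84−24.18) = 0.06002 hr
W₂ = 1/(μ₂−λ) = 1/(52.65−24.18) = 0.03512 hr
W_total = W₁ + W₂ = 0.06002 + 0.03512 = 0.09515 hr

Final: 0.09515 hr


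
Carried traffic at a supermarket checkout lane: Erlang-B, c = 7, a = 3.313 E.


B(7,3.313) = 0.032297 (Erlang-B)
Carried load = a(1 − B) = 3.313·(1 − 0.032297) = 3.313·0.967703 = 3.2060 E

Final: 3.2060 Erlangs


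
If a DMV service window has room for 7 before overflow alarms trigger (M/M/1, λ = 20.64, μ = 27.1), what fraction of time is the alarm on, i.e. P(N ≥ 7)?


ρ = 20.64/27.1 = 0.7616
P(N ≥ n) = ρ^n = 0.7616^7 = 0.148656

Final: 0.148656


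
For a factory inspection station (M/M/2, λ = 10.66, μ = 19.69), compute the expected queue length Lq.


a = λ/μ = 0.5414; ρ = a/2 = 0.2707
P₀ = 0.573941
Lq = P₀·a^c·ρ / (c!·(1−ρ)²) = 0.573941·0.29310·0.2707/(2·0.53188)
= 0.04281

Final: 0.04281


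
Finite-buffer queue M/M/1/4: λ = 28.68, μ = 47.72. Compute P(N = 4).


ρ = λ/μ = 28.68/47.72 = 0.6010
P_K = (1−ρ)ρ^K/(1−ρ^(K+1)) = (0.3990·0.130471)/(1 − 0.078414)
= 0.052057/0.921586 = 0.056487

Final: 0.056487


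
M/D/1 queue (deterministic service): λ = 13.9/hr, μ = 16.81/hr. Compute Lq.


ρ = 13.9/16.81 = 0.8269
M/D/1: Lq = ρ²/(2(1−ρ)) = 0.6837/(2·0.1731) = 1.97487

Final: 1.97487


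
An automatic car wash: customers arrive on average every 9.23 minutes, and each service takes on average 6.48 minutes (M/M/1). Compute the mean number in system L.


λ = 60/9.23 = 6.5005 /hr
μ = 60/6.48 = 9.2593 /hr
ρ = λ/μ = 6.5005/9.2593 = 0.7021
L = ρ/(1−ρ) = 0.7021/0.2979 = 2.3564

Final: 2.3564


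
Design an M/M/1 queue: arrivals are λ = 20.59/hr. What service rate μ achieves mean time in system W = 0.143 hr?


W = 1/(μ−λ) ⇒ μ − λ = 1/W = 1/0.143 = 6.9930
μ = λ + 1/W = 20.59 + 6.9930 = 27.5830 per hr

Final: 27.5830 /hr


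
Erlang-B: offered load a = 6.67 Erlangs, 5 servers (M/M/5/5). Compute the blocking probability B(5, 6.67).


B(c,a) = (a^c/c!) / Σ_{k=0}^{c} a^k/k!
a^5/5! = 110.013992
Σ terms (k=0..5): 1.00000 + 6.67000 + 22.24445 + 49.45683 + 82.46926 + 110.01399 = 271.854528
B = 110.013992/271.854528 = 0.404680

Final: 0.404680


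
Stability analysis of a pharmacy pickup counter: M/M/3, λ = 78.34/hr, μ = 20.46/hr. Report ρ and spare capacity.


Total capacity cμ = 3·20.46 = 61.38/hr
ρ = λ/(cμ) = 78.34/61.38 = 1.2763
Stable ⇔ ρ < 1: NO
Spare capacity = cμ − λ = 61.38 − 78.34 = -16.96/hr

Final: ρ = 1.2763; unstable; margin = -16.96/hr


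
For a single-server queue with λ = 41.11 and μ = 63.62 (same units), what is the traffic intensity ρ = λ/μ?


ρ = λ/μ = 41.11/63.62 = 0.6462

Final: 0.6462


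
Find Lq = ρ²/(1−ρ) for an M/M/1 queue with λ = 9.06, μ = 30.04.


ρ = 9.06/30.04 = 0.3016
Lq = ρ²/(1−ρ) = 0.09096/0.6984 = 0.1302

Final: 0.1302


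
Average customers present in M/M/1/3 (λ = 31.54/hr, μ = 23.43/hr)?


ρ = 31.54/23.43 = 1.3461
L = ρ[1 − (K+1)ρ^K + Kρ^(K+1)] / [(1−ρ)(1−ρ^(K+1))]
Numerator: 1.3461·(1 − 4·2.439317 + 3·3.283656) = 1.472270
Denominator: (-0.3461)·(-2.283656) = 0.790459
L = 1.472270/0.790459 = 1.8626

Final: 1.8626


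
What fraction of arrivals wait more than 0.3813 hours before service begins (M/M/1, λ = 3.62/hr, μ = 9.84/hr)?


ρ = 3.62/9.84 = 0.3679
P(Wq > t) = ρ·e^{−(μ−λ)t} = 0.3679·e^{−2.3717}
= 0.3679·0.093323 = 0.034332

Final: 0.034332


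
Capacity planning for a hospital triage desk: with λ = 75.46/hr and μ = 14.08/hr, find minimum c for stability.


Stability requires cμ > λ ⇔ c > λ/μ.
λ/μ = 75.46/14.08 = 5.3594
Minimum integer c = ⌊5.3594⌋ + 1 = 6
Check: 6·14.08 = 84.48 > 75.46, while 5·14.08 = 70.40 ≤ 75.46

Final: 6 servers


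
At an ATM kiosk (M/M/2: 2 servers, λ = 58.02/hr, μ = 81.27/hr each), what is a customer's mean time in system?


a = 0.7139; ρ = 0.3570; P₀ = 0.473885
Lq = P₀·a^c·ρ/(c!(1−ρ)²) = 0.10425
Wq = Lq/λ = 0.10425/58.02 = 0.001797 hr
W = Wq + 1/μ = 0.001797 + 0.01230 = 0.01410 hr

Final: 0.01410 hr


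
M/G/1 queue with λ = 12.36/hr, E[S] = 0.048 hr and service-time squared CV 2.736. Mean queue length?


ρ = λ·E[S] = 12.36·0.048 = 0.5933
Lq = ρ²(1+C_s²)/(2(1−ρ)) = 0.3520·(1+2.736)/(2·0.4067)
= 0.3520·3.7360/0.8134 = 1.61659

Final: 1.61659


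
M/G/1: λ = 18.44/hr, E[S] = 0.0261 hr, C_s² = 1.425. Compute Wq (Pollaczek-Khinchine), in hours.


ρ = λ·E[S] = 18.44·0.0261 = 0.4813
E[S²] = E[S]²(1+C_s²) = 0.0261²·(1+1.425) = 0.001652
Wq = λ·E[S²]/(2(1−ρ)) = 18.44·0.001652/(2·0.5187) = 0.02936 hr

Final: 0.02936 hr


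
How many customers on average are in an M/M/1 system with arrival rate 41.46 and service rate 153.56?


ρ = λ/μ = 41.46/153.56 = 0.2700
L = ρ/(1−ρ) = 0.2700/(1 − 0.2700) = 0.2700/0.7300 = 0.3698

Final: 0.3698


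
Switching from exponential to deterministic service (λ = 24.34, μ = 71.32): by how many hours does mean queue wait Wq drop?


ρ = 24.34/71.32 = 0.3413
Wq(M/M/1) = ρ/(μ−λ) = 0.3413/46.98 = 0.007264 hr
Wq(M/D/1) = ρ/(2(μ−λ)) = 0.003632 hr
Savings = 0.007264 − 0.003632 = 0.003632 hr

Final: 0.003632 hr


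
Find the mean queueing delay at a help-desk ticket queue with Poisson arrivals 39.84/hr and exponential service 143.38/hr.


ρ = 39.84/143.38 = 0.2779
Wq = ρ/(μ−λ) = 0.2779/(143.38 − 39.84) = 0.2779/103.54 = 0.002684 hr

Final: 0.002684 hr


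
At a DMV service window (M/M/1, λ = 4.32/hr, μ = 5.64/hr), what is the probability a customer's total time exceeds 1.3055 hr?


W ~ Exponential(μ−λ) for M/M/1.
μ − λ = 5.64 − 4.32 = 1.3200
P(W > t) = e^{−(μ−λ)t} = e^{−1.7233} = 0.178483

Final: 0.178483


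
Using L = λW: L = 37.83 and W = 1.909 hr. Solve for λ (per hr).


λ = L/W = 37.83/1.909 = 19.8167 /hr

Final: 19.8167 /hr


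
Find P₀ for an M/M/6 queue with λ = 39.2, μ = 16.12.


a = λ/μ = 39.2/16.12 = 2.4318; ρ = a/c = 0.4053
Σ_{k=0}^{5} a^k/k! (terms k=0..5) = 1.00000 + 2.43176 + 2.95673 + 2.39669 + 1.45704 + 0.70864 = 10.95087
Tail: a^6/(6!(1−ρ)) = 206.78840/(720·0.5947) = 0.48294
P₀ = 1/(10.95087 + 0.48294) = 1/11.43380 = 0.087460

Final: 0.087460


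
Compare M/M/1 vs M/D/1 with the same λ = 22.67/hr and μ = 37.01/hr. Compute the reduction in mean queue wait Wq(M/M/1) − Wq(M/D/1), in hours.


ρ = 22.67/37.01 = 0.6125
Wq(M/M/1) = ρ/(μ−λ) = 0.6125/14.34 = 0.04272 hr
Wq(M/D/1) = ρ/(2(μ−λ)) = 0.02136 hr
Savings = 0.04272 − 0.02136 = 0.02136 hr

Final: 0.02136 hr


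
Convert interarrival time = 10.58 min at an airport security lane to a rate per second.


λ = 1/(interarrival time) in consistent units.
1 second = 0.0166667 min, so λ = 0.0166667/10.58 = 0.001575 per second

Final: 0.001575 /sec


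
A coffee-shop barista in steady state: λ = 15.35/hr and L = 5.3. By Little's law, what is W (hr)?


W = L/λ = 5.3/15.35 = 0.3453 hr

Final: 0.3453 hr


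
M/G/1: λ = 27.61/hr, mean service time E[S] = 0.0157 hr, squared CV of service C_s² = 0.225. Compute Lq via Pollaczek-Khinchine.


ρ = λ·E[S] = 27.61·0.0157 = 0.4335
Lq = ρ²(1+C_s²)/(2(1−ρ)) = 0.1879·(1+0.225)/(2·0.5665)
= 0.1879·1.2250/1.1330 = 0.20315

Final: 0.20315


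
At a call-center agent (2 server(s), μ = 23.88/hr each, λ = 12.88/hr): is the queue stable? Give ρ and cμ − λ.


Total capacity cμ = 2·23.88 = 47.76/hr
ρ = λ/(cμ) = 12.88/47.76 = 0.2697
Stable ⇔ ρ < 1: YES
Spare capacity = cμ − λ = 47.76 − 12.88 = 34.88/hr

Final: ρ = 0.2697; stable; margin = 34.88/hr
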